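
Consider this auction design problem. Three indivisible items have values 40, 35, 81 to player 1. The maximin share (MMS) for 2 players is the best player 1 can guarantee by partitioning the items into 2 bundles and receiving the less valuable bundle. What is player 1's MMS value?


Step 1: Item values = 40, 35, 81
Step 2: Enumerate all 2-bundle partitions and take the smaller bundle:
  Partition 1: {40} vs {35,81} -> bundles 40, 116; min = 40
  Partition 2: {35} vs {40,81} -> bundles 35, 121; min = 35
  Partition 3: {81} vs {40,35} -> bundles 81, 75; min = 75
Step 3: MMS = max(40, 35, 75) = 75

75


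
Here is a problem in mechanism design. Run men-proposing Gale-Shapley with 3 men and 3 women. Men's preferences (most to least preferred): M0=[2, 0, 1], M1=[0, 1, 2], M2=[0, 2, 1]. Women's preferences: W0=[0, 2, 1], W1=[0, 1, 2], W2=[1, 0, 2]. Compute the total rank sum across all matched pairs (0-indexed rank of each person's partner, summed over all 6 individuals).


Step 1: Run Gale-Shapley (men propose, women hold best offer):
  M0 proposes to W2; she accepts
  M1 proposes to W0; she accepts
  M2 proposes to W0; she switches from M1
  M1 proposes to W1; she accepts
Step 2: Final matching: W0-M2, W1-M1, W2-M0
Step 3: 0-indexed ranks (man's rank of his match, then woman's): 0 + 1 + 1 + 1 + 0 + 1
Step 4: Total rank sum = 4

4


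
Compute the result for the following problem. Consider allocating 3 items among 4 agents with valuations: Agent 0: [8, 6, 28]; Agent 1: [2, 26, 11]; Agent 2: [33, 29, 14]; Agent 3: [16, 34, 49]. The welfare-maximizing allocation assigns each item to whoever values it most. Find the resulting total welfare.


Step 1: For each item, find the maximum value among all agents.
Step 2: Item 0 -> Agent 2 (value 33)
Step 3: Item 1 -> Agent 3 (value 34)
Step 4: Item 2 -> Agent 3 (value 49)
Step 5: Total welfare = 33 + 34 + 49 = 116

116


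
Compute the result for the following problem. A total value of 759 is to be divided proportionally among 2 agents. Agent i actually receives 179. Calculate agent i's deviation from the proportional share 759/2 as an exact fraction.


Step 1: Proportional share = 759/2
Step 2: Agent's actual allocation = 179
Step 3: Excess = 179 - 759/2 = -401/2

-401/2


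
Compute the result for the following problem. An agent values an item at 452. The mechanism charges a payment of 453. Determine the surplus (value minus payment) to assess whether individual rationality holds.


Step 1: Surplus = value - payment = 452 - 453 = -1
Step 2: IR is violated (surplus < 0)

-1


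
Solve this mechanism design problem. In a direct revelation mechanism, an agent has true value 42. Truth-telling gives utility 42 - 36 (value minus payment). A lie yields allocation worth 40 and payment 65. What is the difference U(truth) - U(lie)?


Step 1: U(truth) = value - payment = 42 - 36 = 6
Step 2: U(lie) = allocation - payment = 40 - 65 = -25
Step 3: IC gap = 6 - (-25) = 31

31


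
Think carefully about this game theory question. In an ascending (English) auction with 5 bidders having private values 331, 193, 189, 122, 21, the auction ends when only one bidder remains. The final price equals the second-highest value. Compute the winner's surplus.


Step 1: Identify the highest value: 331
Step 2: Identify the second-highest value: 193
Step 3: The final price = second-highest value = 193
Step 4: Surplus = 331 - 193 = 138

138


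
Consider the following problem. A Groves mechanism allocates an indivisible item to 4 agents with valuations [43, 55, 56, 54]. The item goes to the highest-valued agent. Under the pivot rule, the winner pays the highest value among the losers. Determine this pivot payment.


Step 1: The efficient winner is agent 2 with value 56
Step 2: Other agents' values: [43, 55, 54]
Step 3: Pivot payment = max(others) = 55
Step 4: The winner pays 55

55


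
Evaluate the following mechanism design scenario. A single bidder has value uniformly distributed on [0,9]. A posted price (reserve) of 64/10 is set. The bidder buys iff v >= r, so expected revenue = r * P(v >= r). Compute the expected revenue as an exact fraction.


Step 1: Posted price r = 32/5, value support [0,9]
Step 2: P(v >= r) = (9 - 32/5)/9 = 13/45
Step 3: Expected revenue = r * P(v >= r) = 32/5 * 13/45
Step 4: Revenue = 416/225

416/225


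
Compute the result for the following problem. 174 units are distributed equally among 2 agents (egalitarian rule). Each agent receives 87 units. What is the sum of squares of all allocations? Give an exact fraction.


Step 1: Each agent's share = 174/2 = 87
Step 2: Square of each share = (87)^2 = 7569
Step 3: Sum of squares = 2 * 7569 = 15138

15138


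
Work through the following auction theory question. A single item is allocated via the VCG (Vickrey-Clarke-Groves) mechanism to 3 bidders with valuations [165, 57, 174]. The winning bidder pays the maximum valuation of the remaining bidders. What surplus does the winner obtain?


Step 1: The winner is the agent with the highest value: agent 2 with value 174
Step 2: Values of other agents: [165, 57]
Step 3: VCG payment = max of others' values = 165
Step 4: Surplus = 174 - 165 = 9

9


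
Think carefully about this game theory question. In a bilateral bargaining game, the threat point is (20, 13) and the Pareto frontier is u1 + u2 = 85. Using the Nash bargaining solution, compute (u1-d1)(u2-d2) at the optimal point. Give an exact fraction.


Step 1: The Nash solution splits surplus symmetrically above the disagreement point
Step 2: u1 = (total + d1 - d2)/2 = (85 + 20 - 13)/2 = 46
Step 3: u2 = (total - d1 + d2)/2 = (85 - 20 + 13)/2 = 39
Step 4: Nash product = (46 - 20) * (39 - 13)
Step 5: = 26 * 26 = 676

676


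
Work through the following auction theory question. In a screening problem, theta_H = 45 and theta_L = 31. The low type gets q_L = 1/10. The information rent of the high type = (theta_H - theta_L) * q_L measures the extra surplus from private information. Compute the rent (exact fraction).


Step 1: theta_H - theta_L = 45 - 31 = 14
Step 2: Information rent = (theta_H - theta_L) * q_L
Step 3: = 14 * 1/10
Step 4: = 7/5

7/5


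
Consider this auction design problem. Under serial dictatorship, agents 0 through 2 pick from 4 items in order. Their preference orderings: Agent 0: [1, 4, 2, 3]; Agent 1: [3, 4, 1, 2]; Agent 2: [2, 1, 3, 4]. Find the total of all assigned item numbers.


Step 1: Agent 0 picks item 1
Step 2: Agent 1 picks item 3
Step 3: Agent 2 picks item 2
Step 4: Sum = 1 + 3 + 2 = 6

6


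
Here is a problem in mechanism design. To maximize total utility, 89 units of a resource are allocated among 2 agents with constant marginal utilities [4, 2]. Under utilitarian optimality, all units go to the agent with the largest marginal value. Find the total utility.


Step 1: The marginal utilities are [4, 2]
Step 2: The highest marginal utility is 4
Step 3: All 89 units go to that agent
Step 4: Total utility = 4 * 89 = 356

356


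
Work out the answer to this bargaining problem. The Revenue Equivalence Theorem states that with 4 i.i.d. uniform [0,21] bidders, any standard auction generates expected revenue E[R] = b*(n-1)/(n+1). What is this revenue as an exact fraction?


Step 1: By Revenue Equivalence, expected revenue = b*(n-1)/(n+1)
Step 2: Substituting n = 4, b = 21
Step 3: Revenue = 21*(4-1)/(4+1) = 21*3/5
Step 4: Revenue = 63/5

63/5


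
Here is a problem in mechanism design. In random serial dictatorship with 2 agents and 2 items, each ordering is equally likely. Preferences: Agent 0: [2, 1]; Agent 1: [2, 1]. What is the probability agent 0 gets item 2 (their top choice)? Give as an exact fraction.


Step 1: Agent 0 wants item 2
Step 2: There are 2 possible orderings of agents
Step 3: In 1 orderings, agent 0 gets item 2
Step 4: Probability = 1/2

1/2


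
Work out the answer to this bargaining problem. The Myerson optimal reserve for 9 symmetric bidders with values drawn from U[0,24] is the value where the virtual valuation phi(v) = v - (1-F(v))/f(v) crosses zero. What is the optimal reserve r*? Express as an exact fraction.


Step 1: For U[0,24], F(v) = v/24 and f(v) = 1/24
Step 2: phi(v) = v - (1 - v/24)/(1/24) = v - (24 - v) = 2v - 24
Step 3: Set phi(r*) = 0: 2r* - 24 = 0
Step 4: r* = 24/2 = 12 (the number of bidders n = 9 does not enter)

12


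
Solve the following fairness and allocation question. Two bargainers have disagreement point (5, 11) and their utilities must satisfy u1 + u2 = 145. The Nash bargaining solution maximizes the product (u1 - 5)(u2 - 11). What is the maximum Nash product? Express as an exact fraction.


Step 1: The Nash solution splits surplus symmetrically above the disagreement point
Step 2: u1 = (total + d1 - d2)/2 = (145 + 5 - 11)/2 = 139/2
Step 3: u2 = (total - d1 + d2)/2 = (145 - 5 + 11)/2 = 151/2
Step 4: Nash product = (139/2 - 5) * (151/2 - 11)
Step 5: = 129/2 * 129/2 = 16641/4

16641/4


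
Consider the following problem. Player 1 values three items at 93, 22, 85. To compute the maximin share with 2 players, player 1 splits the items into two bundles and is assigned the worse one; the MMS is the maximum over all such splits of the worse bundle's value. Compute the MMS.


Step 1: Item values = 93, 22, 85
Step 2: Enumerate all 2-bundle partitions and take the smaller bundle:
  Partition 1: {93} vs {22,85} -> bundles 93, 107; min = 93
  Partition 2: {22} vs {93,85} -> bundles 22, 178; min = 22
  Partition 3: {85} vs {93,22} -> bundles 85, 115; min = 85
Step 3: MMS = max(93, 22, 85) = 93

93


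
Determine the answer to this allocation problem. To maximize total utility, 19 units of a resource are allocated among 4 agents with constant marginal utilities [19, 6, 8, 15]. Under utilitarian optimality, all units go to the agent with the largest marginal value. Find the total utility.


Step 1: The marginal utilities are [19, 6, 8, 15]
Step 2: The highest marginal utility is 19
Step 3: All 19 units go to that agent
Step 4: Total utility = 19 * 19 = 361

361


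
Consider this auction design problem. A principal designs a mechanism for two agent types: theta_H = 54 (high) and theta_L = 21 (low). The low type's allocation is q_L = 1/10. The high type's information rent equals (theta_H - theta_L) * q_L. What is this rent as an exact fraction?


Step 1: theta_H - theta_L = 54 - 21 = 33
Step 2: Information rent = (theta_H - theta_L) * q_L
Step 3: = 33 * 1/10
Step 4: = 33/10

33/10


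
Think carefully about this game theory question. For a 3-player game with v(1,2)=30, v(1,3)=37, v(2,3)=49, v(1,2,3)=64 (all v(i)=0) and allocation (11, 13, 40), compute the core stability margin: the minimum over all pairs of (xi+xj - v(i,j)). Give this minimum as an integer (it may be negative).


Step 1: Slack for coalition (1,2): x1+x2 - v12 = 24 - 30 = -6
Step 2: Slack for coalition (1,3): x1+x3 - v13 = 51 - 37 = 14
Step 3: Slack for coalition (2,3): x2+x3 - v23 = 53 - 49 = 4
Step 4: Minimum slack = min(-6, 14, 4) = -6, attained by (1,2); coalition (1,2) can block (slack < 0), so the allocation is not in the core

-6


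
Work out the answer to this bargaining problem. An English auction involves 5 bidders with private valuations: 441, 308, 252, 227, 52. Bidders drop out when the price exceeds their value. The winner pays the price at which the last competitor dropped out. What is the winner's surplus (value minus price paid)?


Step 1: Identify the highest value: 441
Step 2: Identify the second-highest value: 308
Step 3: The final price = second-highest value = 308
Step 4: Surplus = 441 - 308 = 133

133


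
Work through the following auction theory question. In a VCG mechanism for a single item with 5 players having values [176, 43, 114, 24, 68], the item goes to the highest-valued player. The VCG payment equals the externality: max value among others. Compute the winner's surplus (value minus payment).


Step 1: The winner is the agent with the highest value: agent 0 with value 176
Step 2: Values of other agents: [43, 114, 24, 68]
Step 3: VCG payment = max of others' values = 114
Step 4: Surplus = 176 - 114 = 62

62


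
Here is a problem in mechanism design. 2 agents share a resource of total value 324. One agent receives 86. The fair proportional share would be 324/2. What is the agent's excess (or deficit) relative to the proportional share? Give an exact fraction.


Step 1: Proportional share = 324/2 = 162
Step 2: Agent's actual allocation = 86
Step 3: Excess = 86 - 162 = -76

-76


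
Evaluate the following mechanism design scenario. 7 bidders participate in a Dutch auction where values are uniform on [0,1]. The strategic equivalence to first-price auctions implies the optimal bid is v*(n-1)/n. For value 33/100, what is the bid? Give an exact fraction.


Step 1: Dutch auctions are strategically equivalent to first-price auctions
Step 2: The equilibrium bid is b(v) = v*(n-1)/n
Step 3: b = 33/100 * 6/7
Step 4: b = 99/350

99/350


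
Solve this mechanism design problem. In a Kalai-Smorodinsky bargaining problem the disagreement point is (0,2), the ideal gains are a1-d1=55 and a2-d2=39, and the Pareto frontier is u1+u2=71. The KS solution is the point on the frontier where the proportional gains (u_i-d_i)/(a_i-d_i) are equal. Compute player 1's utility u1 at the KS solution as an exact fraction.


Step 1: At the KS point, (u1-d1)/r1 = (u2-d2)/r2 = t and u1+u2 = 71
Step 2: u1 = d1 + r1*t and u2 = d2 + r2*t, so (d1 + r1*t) + (d2 + r2*t) = 71
Step 3: t = (71 - 0 - 2)/(55 + 39) = 69/94
Step 4: u1 = d1 + r1*t = 0 + 55 * 69/94 = 3795/94
Step 5: (Check: u2 = d2 + r2*t = 2879/94; u1+u2 = 3795/94 + 2879/94 = 71, on the frontier.)

3795/94


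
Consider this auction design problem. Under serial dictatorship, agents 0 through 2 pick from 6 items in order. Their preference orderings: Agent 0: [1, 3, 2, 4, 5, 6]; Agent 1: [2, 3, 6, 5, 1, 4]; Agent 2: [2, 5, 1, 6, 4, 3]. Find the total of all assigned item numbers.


Step 1: Agent 0 picks item 1
Step 2: Agent 1 picks item 2
Step 3: Agent 2 picks item 5
Step 4: Sum = 1 + 2 + 5 = 8

8


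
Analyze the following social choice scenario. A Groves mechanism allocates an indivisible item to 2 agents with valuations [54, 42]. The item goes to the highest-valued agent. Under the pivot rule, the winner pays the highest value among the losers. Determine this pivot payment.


Step 1: The efficient winner is agent 0 with value 54
Step 2: Other agents' values: [42]
Step 3: Pivot payment = max(others) = 42
Step 4: The winner pays 42

42


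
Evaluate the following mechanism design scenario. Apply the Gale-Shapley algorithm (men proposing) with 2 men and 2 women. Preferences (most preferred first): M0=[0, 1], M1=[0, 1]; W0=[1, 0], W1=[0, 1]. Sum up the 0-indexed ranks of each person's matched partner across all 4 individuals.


Step 1: Run Gale-Shapley (men propose, women hold best offer):
  M0 proposes to W0; she accepts
  M1 proposes to W0; she switches from M0
  M0 proposes to W1; she accepts
Step 2: Final matching: W0-M1, W1-M0
Step 3: 0-indexed ranks (man's rank of his match, then woman's): 0 + 0 + 1 + 0
Step 4: Total rank sum = 1

1


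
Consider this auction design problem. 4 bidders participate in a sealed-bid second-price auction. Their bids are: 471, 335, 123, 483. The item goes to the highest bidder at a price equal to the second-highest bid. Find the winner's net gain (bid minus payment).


Step 1: Sort bids in descending order: 483, 471, 335, 123
Step 2: The winning bid is the highest: 483
Step 3: The payment equals the second-highest bid: 471
Step 4: Surplus = winner's bid - payment = 483 - 471 = 12

12


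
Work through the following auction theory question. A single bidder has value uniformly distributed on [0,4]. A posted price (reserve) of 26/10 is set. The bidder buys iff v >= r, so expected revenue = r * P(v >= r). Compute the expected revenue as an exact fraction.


Step 1: Posted price r = 13/5, value support [0,4]
Step 2: P(v >= r) = (4 - 13/5)/4 = 7/20
Step 3: Expected revenue = r * P(v >= r) = 13/5 * 7/20
Step 4: Revenue = 91/100

91/100


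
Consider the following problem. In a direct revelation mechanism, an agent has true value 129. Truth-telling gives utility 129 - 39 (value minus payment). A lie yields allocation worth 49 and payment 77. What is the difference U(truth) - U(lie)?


Step 1: U(truth) = value - payment = 129 - 39 = 90
Step 2: U(lie) = allocation - payment = 49 - 77 = -28
Step 3: IC gap = 90 - (-28) = 118

118


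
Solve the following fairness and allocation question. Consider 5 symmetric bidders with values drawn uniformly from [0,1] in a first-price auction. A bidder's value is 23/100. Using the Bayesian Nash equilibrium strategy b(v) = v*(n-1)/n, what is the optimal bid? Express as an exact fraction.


Step 1: The symmetric BNE bidding function is b(v) = v * (n-1) / n
Step 2: Substitute v = 23/100 and n = 5
Step 3: b = 23/100 * 4/5
Step 4: b = 23/125

23/125


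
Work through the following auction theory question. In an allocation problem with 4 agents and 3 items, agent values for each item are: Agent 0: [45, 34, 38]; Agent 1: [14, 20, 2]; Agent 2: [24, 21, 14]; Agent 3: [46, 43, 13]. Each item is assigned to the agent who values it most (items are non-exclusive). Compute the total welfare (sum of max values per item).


Step 1: For each item, find the maximum value among all agents.
Step 2: Item 0 -> Agent 3 (value 46)
Step 3: Item 1 -> Agent 3 (value 43)
Step 4: Item 2 -> Agent 0 (value 38)
Step 5: Total welfare = 46 + 43 + 38 = 127

127


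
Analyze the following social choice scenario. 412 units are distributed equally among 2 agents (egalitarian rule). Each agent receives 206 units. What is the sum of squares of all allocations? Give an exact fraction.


Step 1: Each agent's share = 412/2 = 206
Step 2: Square of each share = (206)^2 = 42436
Step 3: Sum of squares = 2 * 42436 = 84872

84872


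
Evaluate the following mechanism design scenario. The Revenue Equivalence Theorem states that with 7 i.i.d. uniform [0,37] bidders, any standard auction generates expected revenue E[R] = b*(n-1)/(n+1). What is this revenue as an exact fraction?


Step 1: By Revenue Equivalence, expected revenue = b*(n-1)/(n+1)
Step 2: Substituting n = 7, b = 37
Step 3: Revenue = 37*(7-1)/(7+1) = 37*6/8
Step 4: Revenue = 222/8 = 111/4

111/4


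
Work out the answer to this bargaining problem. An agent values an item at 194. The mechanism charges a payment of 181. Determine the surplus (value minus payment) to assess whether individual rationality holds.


Step 1: Surplus = value - payment = 194 - 181 = 13
Step 2: IR is satisfied (surplus >= 0)

13


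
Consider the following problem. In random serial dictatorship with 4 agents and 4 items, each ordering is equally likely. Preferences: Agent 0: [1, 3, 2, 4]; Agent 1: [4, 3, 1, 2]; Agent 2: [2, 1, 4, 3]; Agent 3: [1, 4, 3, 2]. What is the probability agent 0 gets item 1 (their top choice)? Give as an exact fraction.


Step 1: Agent 0 wants item 1
Step 2: There are 24 possible orderings of agents
Step 3: In 12 orderings, agent 0 gets item 1
Step 4: Probability = 12/24 = 1/2

1/2


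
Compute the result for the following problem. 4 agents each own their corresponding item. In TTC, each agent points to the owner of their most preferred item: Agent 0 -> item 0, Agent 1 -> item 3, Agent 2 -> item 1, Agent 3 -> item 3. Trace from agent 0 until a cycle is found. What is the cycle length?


Step 1: Trace the pointer graph from agent 0: 0 -> 0
Step 2: A cycle is detected when we revisit agent 0
Step 3: The cycle is: 0 -> 0
Step 4: Cycle length = 1

1


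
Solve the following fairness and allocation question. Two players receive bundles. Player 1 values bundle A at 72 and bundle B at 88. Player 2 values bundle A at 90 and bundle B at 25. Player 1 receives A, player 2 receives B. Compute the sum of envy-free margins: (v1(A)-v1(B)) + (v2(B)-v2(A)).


Step 1: Player 1's margin = v1(A) - v1(B) = 72 - 88 = -16
Step 2: Player 2's margin = v2(B) - v2(A) = 25 - 90 = -65
Step 3: Total margin = -16 + -65 = -81

-81


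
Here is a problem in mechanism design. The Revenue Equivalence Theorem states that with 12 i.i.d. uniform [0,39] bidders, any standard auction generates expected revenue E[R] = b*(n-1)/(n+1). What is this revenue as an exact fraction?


Step 1: By Revenue Equivalence, expected revenue = b*(n-1)/(n+1)
Step 2: Substituting n = 12, b = 39
Step 3: Revenue = 39*(12-1)/(12+1) = 39*11/13
Step 4: Revenue = 429/13 = 33

33


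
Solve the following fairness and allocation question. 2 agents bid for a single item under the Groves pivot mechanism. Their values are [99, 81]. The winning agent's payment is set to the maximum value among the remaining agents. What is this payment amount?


Step 1: The efficient winner is agent 0 with value 99
Step 2: Other agents' values: [81]
Step 3: Pivot payment = max(others) = 81
Step 4: The winner pays 81

81


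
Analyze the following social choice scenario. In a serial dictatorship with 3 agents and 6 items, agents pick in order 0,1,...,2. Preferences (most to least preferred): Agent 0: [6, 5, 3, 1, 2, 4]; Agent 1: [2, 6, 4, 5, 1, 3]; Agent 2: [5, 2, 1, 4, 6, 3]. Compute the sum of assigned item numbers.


Step 1: Agent 0 picks item 6
Step 2: Agent 1 picks item 2
Step 3: Agent 2 picks item 5
Step 4: Sum = 6 + 2 + 5 = 13

13


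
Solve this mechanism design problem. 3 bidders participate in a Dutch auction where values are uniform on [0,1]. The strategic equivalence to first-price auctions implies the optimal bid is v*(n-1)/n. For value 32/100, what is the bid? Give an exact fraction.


Step 1: Dutch auctions are strategically equivalent to first-price auctions
Step 2: The equilibrium bid is b(v) = v*(n-1)/n
Step 3: b = 8/25 * 2/3
Step 4: b = 16/75

16/75


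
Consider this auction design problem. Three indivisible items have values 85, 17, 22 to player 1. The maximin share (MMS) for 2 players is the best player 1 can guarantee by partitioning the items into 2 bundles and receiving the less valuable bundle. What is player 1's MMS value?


Step 1: Item values = 85, 17, 22
Step 2: Enumerate all 2-bundle partitions and take the smaller bundle:
  Partition 1: {85} vs {17,22} -> bundles 85, 39; min = 39
  Partition 2: {17} vs {85,22} -> bundles 17, 107; min = 17
  Partition 3: {22} vs {85,17} -> bundles 22, 102; min = 22
Step 3: MMS = max(39, 17, 22) = 39

39


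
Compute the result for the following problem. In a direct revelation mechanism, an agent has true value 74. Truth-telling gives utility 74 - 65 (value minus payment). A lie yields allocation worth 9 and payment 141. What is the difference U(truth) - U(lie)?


Step 1: U(truth) = value - payment = 74 - 65 = 9
Step 2: U(lie) = allocation - payment = 9 - 141 = -132
Step 3: IC gap = 9 - (-132) = 141

141


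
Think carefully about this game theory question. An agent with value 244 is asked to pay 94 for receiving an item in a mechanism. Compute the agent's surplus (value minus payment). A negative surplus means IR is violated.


Step 1: Surplus = value - payment = 244 - 94 = 150
Step 2: IR is satisfied (surplus >= 0)

150


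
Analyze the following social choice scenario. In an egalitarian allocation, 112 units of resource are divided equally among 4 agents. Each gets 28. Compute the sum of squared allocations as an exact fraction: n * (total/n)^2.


Step 1: Each agent's share = 112/4 = 28
Step 2: Square of each share = (28)^2 = 784
Step 3: Sum of squares = 4 * 784 = 3136

3136


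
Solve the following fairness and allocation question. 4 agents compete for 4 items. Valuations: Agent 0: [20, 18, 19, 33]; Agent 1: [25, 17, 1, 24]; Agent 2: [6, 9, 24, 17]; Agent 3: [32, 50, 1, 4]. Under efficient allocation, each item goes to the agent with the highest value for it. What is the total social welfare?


Step 1: For each item, find the maximum value among all agents.
Step 2: Item 0 -> Agent 3 (value 32)
Step 3: Item 1 -> Agent 3 (value 50)
Step 4: Item 2 -> Agent 2 (value 24)
Step 5: Item 3 -> Agent 0 (value 33)
Step 6: Total welfare = 32 + 50 + 24 + 33 = 139

139


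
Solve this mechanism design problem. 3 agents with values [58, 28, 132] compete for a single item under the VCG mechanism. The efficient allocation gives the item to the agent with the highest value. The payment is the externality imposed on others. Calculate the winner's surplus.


Step 1: The winner is the agent with the highest value: agent 2 with value 132
Step 2: Values of other agents: [58, 28]
Step 3: VCG payment = max of others' values = 58
Step 4: Surplus = 132 - 58 = 74

74


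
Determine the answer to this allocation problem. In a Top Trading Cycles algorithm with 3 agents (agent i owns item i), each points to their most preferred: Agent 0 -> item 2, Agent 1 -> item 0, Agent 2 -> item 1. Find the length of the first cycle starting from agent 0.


Step 1: Trace the pointer graph from agent 0: 0 -> 2 -> 1 -> 0
Step 2: A cycle is detected when we revisit agent 0
Step 3: The cycle is: 0 -> 2 -> 1 -> 0
Step 4: Cycle length = 3

3


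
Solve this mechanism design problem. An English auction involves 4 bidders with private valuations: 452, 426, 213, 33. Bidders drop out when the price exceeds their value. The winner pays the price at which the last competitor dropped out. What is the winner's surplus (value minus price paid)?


Step 1: Identify the highest value: 452
Step 2: Identify the second-highest value: 426
Step 3: The final price = second-highest value = 426
Step 4: Surplus = 452 - 426 = 26

26


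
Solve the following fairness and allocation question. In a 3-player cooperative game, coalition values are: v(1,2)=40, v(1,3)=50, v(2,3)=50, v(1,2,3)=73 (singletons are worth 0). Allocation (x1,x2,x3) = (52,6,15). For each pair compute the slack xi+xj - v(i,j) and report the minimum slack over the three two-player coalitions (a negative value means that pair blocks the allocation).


Step 1: Slack for coalition (1,2): x1+x2 - v12 = 58 - 40 = 18
Step 2: Slack for coalition (1,3): x1+x3 - v13 = 67 - 50 = 17
Step 3: Slack for coalition (2,3): x2+x3 - v23 = 21 - 50 = -29
Step 4: Minimum slack = min(18, 17, -29) = -29, attained by (2,3); coalition (2,3) can block (slack < 0), so the allocation is not in the core

-29


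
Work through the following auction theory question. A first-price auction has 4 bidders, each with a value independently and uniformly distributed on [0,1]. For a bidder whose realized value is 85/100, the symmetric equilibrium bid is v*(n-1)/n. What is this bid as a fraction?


Step 1: The symmetric BNE bidding function is b(v) = v * (n-1) / n
Step 2: Substitute v = 17/20 and n = 4
Step 3: b = 17/20 * 3/4
Step 4: b = 51/80

51/80


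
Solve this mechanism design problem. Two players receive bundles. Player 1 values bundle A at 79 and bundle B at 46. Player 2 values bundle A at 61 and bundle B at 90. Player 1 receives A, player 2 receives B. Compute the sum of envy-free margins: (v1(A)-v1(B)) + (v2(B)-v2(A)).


Step 1: Player 1's margin = v1(A) - v1(B) = 79 - 46 = 33
Step 2: Player 2's margin = v2(B) - v2(A) = 90 - 61 = 29
Step 3: Total margin = 33 + 29 = 62

62


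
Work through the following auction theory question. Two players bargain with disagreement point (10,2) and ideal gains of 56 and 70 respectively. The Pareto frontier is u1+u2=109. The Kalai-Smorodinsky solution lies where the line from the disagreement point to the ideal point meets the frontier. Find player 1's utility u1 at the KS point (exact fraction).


Step 1: At the KS point, (u1-d1)/r1 = (u2-d2)/r2 = t and u1+u2 = 109
Step 2: u1 = d1 + r1*t and u2 = d2 + r2*t, so (d1 + r1*t) + (d2 + r2*t) = 109
Step 3: t = (109 - 10 - 2)/(56 + 70) = 97/126
Step 4: u1 = d1 + r1*t = 10 + 56 * 97/126 = 478/9
Step 5: (Check: u2 = d2 + r2*t = 503/9; u1+u2 = 478/9 + 503/9 = 109, on the frontier.)

478/9


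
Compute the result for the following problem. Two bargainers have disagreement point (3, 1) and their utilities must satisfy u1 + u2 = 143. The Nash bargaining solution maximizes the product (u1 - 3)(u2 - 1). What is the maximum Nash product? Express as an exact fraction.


Step 1: The Nash solution splits surplus symmetrically above the disagreement point
Step 2: u1 = (total + d1 - d2)/2 = (143 + 3 - 1)/2 = 145/2
Step 3: u2 = (total - d1 + d2)/2 = (143 - 3 + 1)/2 = 141/2
Step 4: Nash product = (145/2 - 3) * (141/2 - 1)
Step 5: = 139/2 * 139/2 = 19321/4

19321/4


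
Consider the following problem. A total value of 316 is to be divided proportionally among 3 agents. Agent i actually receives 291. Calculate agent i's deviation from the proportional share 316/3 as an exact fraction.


Step 1: Proportional share = 316/3
Step 2: Agent's actual allocation = 291
Step 3: Excess = 291 - 316/3 = 557/3

557/3


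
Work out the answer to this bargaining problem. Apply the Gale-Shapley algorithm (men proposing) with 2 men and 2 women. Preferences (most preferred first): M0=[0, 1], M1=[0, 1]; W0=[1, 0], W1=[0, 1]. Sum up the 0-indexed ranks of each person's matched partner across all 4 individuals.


Step 1: Run Gale-Shapley (men propose, women hold best offer):
  M0 proposes to W0; she accepts
  M1 proposes to W0; she switches from M0
  M0 proposes to W1; she accepts
Step 2: Final matching: W0-M1, W1-M0
Step 3: 0-indexed ranks (man's rank of his match, then woman's): 0 + 0 + 1 + 0
Step 4: Total rank sum = 1

1


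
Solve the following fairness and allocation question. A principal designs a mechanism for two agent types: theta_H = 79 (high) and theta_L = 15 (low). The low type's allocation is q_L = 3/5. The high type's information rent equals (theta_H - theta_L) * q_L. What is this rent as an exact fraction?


Step 1: theta_H - theta_L = 79 - 15 = 64
Step 2: Information rent = (theta_H - theta_L) * q_L
Step 3: = 64 * 3/5
Step 4: = 192/5

192/5


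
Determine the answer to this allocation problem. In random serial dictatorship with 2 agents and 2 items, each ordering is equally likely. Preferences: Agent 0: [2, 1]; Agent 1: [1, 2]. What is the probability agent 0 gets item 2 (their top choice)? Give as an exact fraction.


Step 1: Agent 0 wants item 2
Step 2: There are 2 possible orderings of agents
Step 3: In 2 orderings, agent 0 gets item 2
Step 4: Probability = 2/2 = 1

1


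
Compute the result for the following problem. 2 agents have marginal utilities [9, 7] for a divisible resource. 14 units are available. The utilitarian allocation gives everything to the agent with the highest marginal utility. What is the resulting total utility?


Step 1: The marginal utilities are [9, 7]
Step 2: The highest marginal utility is 9
Step 3: All 14 units go to that agent
Step 4: Total utility = 9 * 14 = 126

126


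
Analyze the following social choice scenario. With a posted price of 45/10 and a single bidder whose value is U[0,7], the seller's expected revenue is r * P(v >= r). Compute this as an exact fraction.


Step 1: Posted price r = 9/2, value support [0,7]
Step 2: P(v >= r) = (7 - 9/2)/7 = 5/14
Step 3: Expected revenue = r * P(v >= r) = 9/2 * 5/14
Step 4: Revenue = 45/28

45/28


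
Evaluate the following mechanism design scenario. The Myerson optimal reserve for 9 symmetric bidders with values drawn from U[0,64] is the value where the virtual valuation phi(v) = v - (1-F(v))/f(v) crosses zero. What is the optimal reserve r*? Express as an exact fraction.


Step 1: For U[0,64], F(v) = v/64 and f(v) = 1/64
Step 2: phi(v) = v - (1 - v/64)/(1/64) = v - (64 - v) = 2v - 64
Step 3: Set phi(r*) = 0: 2r* - 64 = 0
Step 4: r* = 64/2 = 32 (the number of bidders n = 9 does not enter)

32


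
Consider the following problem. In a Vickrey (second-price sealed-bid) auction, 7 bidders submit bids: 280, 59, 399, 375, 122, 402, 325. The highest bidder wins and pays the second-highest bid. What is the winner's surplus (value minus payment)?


Step 1: Sort bids in descending order: 402, 399, 375, 325, 280, 122, 59
Step 2: The winning bid is the highest: 402
Step 3: The payment equals the second-highest bid: 399
Step 4: Surplus = winner's bid - payment = 402 - 399 = 3

3


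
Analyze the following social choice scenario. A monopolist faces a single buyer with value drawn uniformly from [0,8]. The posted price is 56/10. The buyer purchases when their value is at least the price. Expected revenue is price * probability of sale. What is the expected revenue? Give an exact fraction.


Step 1: Posted price r = 28/5, value support [0,8]
Step 2: P(v >= r) = (8 - 28/5)/8 = 3/10
Step 3: Expected revenue = r * P(v >= r) = 28/5 * 3/10
Step 4: Revenue = 42/25

42/25


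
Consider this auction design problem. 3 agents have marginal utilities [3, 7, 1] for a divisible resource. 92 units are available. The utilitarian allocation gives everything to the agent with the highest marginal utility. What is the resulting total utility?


Step 1: The marginal utilities are [3, 7, 1]
Step 2: The highest marginal utility is 7
Step 3: All 92 units go to that agent
Step 4: Total utility = 7 * 92 = 644

644


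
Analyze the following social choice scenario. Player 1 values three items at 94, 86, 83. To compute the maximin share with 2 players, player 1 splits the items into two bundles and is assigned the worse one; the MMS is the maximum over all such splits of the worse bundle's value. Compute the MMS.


Step 1: Item values = 94, 86, 83
Step 2: Enumerate all 2-bundle partitions and take the smaller bundle:
  Partition 1: {94} vs {86,83} -> bundles 94, 169; min = 94
  Partition 2: {86} vs {94,83} -> bundles 86, 177; min = 86
  Partition 3: {83} vs {94,86} -> bundles 83, 180; min = 83
Step 3: MMS = max(94, 86, 83) = 94

94


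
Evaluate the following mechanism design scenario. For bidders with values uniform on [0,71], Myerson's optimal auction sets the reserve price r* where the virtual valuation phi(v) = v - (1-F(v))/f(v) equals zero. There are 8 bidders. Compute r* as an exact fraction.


Step 1: For U[0,71], F(v) = v/71 and f(v) = 1/71
Step 2: phi(v) = v - (1 - v/71)/(1/71) = v - (71 - v) = 2v - 71
Step 3: Set phi(r*) = 0: 2r* - 71 = 0
Step 4: r* = 71/2 (the number of bidders n = 8 does not enter)

71/2


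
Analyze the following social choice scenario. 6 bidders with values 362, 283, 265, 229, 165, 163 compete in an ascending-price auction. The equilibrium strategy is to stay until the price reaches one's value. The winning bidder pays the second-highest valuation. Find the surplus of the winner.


Step 1: Identify the highest value: 362
Step 2: Identify the second-highest value: 283
Step 3: The final price = second-highest value = 283
Step 4: Surplus = 362 - 283 = 79

79


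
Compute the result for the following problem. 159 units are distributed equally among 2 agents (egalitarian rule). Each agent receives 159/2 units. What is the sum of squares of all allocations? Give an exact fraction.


Step 1: Each agent's share = 159/2
Step 2: Square of each share = (159/2)^2 = 25281/4
Step 3: Sum of squares = 2 * 25281/4 = 25281/2

25281/2


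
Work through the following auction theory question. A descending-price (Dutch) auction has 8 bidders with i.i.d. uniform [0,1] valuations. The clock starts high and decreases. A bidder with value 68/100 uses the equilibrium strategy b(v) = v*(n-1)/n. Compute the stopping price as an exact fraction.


Step 1: Dutch auctions are strategically equivalent to first-price auctions
Step 2: The equilibrium bid is b(v) = v*(n-1)/n
Step 3: b = 17/25 * 7/8
Step 4: b = 119/200

119/200


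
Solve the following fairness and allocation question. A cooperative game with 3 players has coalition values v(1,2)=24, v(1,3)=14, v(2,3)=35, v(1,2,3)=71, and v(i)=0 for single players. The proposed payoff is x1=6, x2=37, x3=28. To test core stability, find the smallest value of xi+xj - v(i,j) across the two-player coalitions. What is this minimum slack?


Step 1: Slack for coalition (1,2): x1+x2 - v12 = 43 - 24 = 19
Step 2: Slack for coalition (1,3): x1+x3 - v13 = 34 - 14 = 20
Step 3: Slack for coalition (2,3): x2+x3 - v23 = 65 - 35 = 30
Step 4: Minimum slack = min(19, 20, 30) = 19, attained by (1,2); no pair can gain by deviating, so the allocation is in the core

19


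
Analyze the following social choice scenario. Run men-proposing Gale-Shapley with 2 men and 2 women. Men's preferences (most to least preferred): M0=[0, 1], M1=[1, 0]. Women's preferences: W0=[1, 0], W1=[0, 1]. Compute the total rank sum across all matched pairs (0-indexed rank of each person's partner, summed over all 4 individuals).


Step 1: Run Gale-Shapley (men propose, women hold best offer):
  M0 proposes to W0; she accepts
  M1 proposes to W1; she accepts
Step 2: Final matching: W0-M0, W1-M1
Step 3: 0-indexed ranks (man's rank of his match, then woman's): 0 + 1 + 0 + 1
Step 4: Total rank sum = 2

2


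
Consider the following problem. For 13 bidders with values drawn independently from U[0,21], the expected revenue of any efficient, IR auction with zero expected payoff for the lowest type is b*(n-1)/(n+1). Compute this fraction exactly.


Step 1: By Revenue Equivalence, expected revenue = b*(n-1)/(n+1)
Step 2: Substituting n = 13, b = 21
Step 3: Revenue = 21*(13-1)/(13+1) = 21*12/14
Step 4: Revenue = 252/14 = 18

18


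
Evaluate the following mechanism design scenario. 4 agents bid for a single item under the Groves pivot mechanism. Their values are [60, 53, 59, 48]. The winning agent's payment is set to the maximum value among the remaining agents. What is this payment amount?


Step 1: The efficient winner is agent 0 with value 60
Step 2: Other agents' values: [53, 59, 48]
Step 3: Pivot payment = max(others) = 59
Step 4: The winner pays 59

59


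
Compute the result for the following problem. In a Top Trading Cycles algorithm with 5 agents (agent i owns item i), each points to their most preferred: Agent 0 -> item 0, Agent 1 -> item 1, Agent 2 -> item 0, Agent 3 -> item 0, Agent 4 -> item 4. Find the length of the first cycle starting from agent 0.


Step 1: Trace the pointer graph from agent 0: 0 -> 0
Step 2: A cycle is detected when we revisit agent 0
Step 3: The cycle is: 0 -> 0
Step 4: Cycle length = 1

1


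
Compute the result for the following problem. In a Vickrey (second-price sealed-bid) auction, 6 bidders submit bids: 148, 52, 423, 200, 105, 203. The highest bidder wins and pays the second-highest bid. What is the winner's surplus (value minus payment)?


Step 1: Sort bids in descending order: 423, 203, 200, 148, 105, 52
Step 2: The winning bid is the highest: 423
Step 3: The payment equals the second-highest bid: 203
Step 4: Surplus = winner's bid - payment = 423 - 203 = 220

220


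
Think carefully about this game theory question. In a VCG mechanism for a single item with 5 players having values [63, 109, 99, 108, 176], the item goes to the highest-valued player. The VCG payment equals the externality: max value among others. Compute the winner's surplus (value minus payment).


Step 1: The winner is the agent with the highest value: agent 4 with value 176
Step 2: Values of other agents: [63, 109, 99, 108]
Step 3: VCG payment = max of others' values = 109
Step 4: Surplus = 176 - 109 = 67

67


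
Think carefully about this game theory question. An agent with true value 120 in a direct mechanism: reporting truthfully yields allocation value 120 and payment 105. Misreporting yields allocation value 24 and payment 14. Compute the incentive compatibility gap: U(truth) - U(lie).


Step 1: U(truth) = value - payment = 120 - 105 = 15
Step 2: U(lie) = allocation - payment = 24 - 14 = 10
Step 3: IC gap = 15 - 10 = 5

5


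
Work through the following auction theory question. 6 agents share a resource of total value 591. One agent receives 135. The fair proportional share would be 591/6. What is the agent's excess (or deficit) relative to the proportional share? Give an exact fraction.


Step 1: Proportional share = 591/6 = 197/2
Step 2: Agent's actual allocation = 135
Step 3: Excess = 135 - 197/2 = 73/2

73/2


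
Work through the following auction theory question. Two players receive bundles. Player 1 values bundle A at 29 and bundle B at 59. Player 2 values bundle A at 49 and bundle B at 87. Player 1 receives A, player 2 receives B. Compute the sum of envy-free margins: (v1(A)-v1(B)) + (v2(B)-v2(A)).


Step 1: Player 1's margin = v1(A) - v1(B) = 29 - 59 = -30
Step 2: Player 2's margin = v2(B) - v2(A) = 87 - 49 = 38
Step 3: Total margin = -30 + 38 = 8

8
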